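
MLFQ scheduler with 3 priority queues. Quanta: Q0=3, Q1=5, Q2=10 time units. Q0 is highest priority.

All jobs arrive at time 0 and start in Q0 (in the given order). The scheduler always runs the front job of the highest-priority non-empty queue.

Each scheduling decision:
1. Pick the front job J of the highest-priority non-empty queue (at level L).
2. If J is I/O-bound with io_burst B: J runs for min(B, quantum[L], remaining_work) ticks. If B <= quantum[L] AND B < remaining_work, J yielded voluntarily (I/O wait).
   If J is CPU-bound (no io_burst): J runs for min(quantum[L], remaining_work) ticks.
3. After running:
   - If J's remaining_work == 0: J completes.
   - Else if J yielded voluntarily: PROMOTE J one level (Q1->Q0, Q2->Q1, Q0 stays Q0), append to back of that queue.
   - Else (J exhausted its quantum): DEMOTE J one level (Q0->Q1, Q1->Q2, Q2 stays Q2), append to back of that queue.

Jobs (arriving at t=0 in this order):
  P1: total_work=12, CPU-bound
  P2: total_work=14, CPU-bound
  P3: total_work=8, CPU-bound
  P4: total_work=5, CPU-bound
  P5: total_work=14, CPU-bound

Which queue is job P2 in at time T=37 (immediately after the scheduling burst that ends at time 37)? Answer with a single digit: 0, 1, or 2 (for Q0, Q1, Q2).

t=0-3: P1@Q0 runs 3, rem=9, quantum used, demote→Q1. Q0=[P2,P3,P4,P5] Q1=[P1] Q2=[]
t=3-6: P2@Q0 runs 3, rem=11, quantum used, demote→Q1. Q0=[P3,P4,P5] Q1=[P1,P2] Q2=[]
t=6-9: P3@Q0 runs 3, rem=5, quantum used, demote→Q1. Q0=[P4,P5] Q1=[P1,P2,P3] Q2=[]
t=9-12: P4@Q0 runs 3, rem=2, quantum used, demote→Q1. Q0=[P5] Q1=[P1,P2,P3,P4] Q2=[]
t=12-15: P5@Q0 runs 3, rem=11, quantum used, demote→Q1. Q0=[] Q1=[P1,P2,P3,P4,P5] Q2=[]
t=15-20: P1@Q1 runs 5, rem=4, quantum used, demote→Q2. Q0=[] Q1=[P2,P3,P4,P5] Q2=[P1]
t=20-25: P2@Q1 runs 5, rem=6, quantum used, demote→Q2. Q0=[] Q1=[P3,P4,P5] Q2=[P1,P2]
t=25-30: P3@Q1 runs 5, rem=0, completes. Q0=[] Q1=[P4,P5] Q2=[P1,P2]
t=30-32: P4@Q1 runs 2, rem=0, completes. Q0=[] Q1=[P5] Q2=[P1,P2]
t=32-37: P5@Q1 runs 5, rem=6, quantum used, demote→Q2. Q0=[] Q1=[] Q2=[P1,P2,P5]
t=37-41: P1@Q2 runs 4, rem=0, completes. Q0=[] Q1=[] Q2=[P2,P5]
t=41-47: P2@Q2 runs 6, rem=0, completes. Q0=[] Q1=[] Q2=[P5]
t=47-53: P5@Q2 runs 6, rem=0, completes. Q0=[] Q1=[] Q2=[]

Answer: 2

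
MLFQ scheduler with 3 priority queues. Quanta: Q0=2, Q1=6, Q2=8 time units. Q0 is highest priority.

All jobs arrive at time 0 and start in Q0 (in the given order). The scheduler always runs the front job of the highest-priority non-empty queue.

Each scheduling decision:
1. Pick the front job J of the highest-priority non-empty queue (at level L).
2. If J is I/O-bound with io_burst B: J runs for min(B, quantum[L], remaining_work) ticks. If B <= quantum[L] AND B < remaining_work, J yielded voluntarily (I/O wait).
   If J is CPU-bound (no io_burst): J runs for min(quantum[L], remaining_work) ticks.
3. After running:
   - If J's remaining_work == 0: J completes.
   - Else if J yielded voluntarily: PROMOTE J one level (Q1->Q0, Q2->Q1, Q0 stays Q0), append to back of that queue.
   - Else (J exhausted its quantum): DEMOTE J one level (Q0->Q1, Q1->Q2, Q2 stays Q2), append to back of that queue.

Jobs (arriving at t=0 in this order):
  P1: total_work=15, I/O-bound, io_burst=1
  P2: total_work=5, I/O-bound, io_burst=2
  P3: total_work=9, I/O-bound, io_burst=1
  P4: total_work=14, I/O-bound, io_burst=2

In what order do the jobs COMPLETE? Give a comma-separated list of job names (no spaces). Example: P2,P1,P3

Answer: P2,P4,P3,P1

Derivation:
t=0-1: P1@Q0 runs 1, rem=14, I/O yield, promote→Q0. Q0=[P2,P3,P4,P1] Q1=[] Q2=[]
t=1-3: P2@Q0 runs 2, rem=3, I/O yield, promote→Q0. Q0=[P3,P4,P1,P2] Q1=[] Q2=[]
t=3-4: P3@Q0 runs 1, rem=8, I/O yield, promote→Q0. Q0=[P4,P1,P2,P3] Q1=[] Q2=[]
t=4-6: P4@Q0 runs 2, rem=12, I/O yield, promote→Q0. Q0=[P1,P2,P3,P4] Q1=[] Q2=[]
t=6-7: P1@Q0 runs 1, rem=13, I/O yield, promote→Q0. Q0=[P2,P3,P4,P1] Q1=[] Q2=[]
t=7-9: P2@Q0 runs 2, rem=1, I/O yield, promote→Q0. Q0=[P3,P4,P1,P2] Q1=[] Q2=[]
t=9-10: P3@Q0 runs 1, rem=7, I/O yield, promote→Q0. Q0=[P4,P1,P2,P3] Q1=[] Q2=[]
t=10-12: P4@Q0 runs 2, rem=10, I/O yield, promote→Q0. Q0=[P1,P2,P3,P4] Q1=[] Q2=[]
t=12-13: P1@Q0 runs 1, rem=12, I/O yield, promote→Q0. Q0=[P2,P3,P4,P1] Q1=[] Q2=[]
t=13-14: P2@Q0 runs 1, rem=0, completes. Q0=[P3,P4,P1] Q1=[] Q2=[]
t=14-15: P3@Q0 runs 1, rem=6, I/O yield, promote→Q0. Q0=[P4,P1,P3] Q1=[] Q2=[]
t=15-17: P4@Q0 runs 2, rem=8, I/O yield, promote→Q0. Q0=[P1,P3,P4] Q1=[] Q2=[]
t=17-18: P1@Q0 runs 1, rem=11, I/O yield, promote→Q0. Q0=[P3,P4,P1] Q1=[] Q2=[]
t=18-19: P3@Q0 runs 1, rem=5, I/O yield, promote→Q0. Q0=[P4,P1,P3] Q1=[] Q2=[]
t=19-21: P4@Q0 runs 2, rem=6, I/O yield, promote→Q0. Q0=[P1,P3,P4] Q1=[] Q2=[]
t=21-22: P1@Q0 runs 1, rem=10, I/O yield, promote→Q0. Q0=[P3,P4,P1] Q1=[] Q2=[]
t=22-23: P3@Q0 runs 1, rem=4, I/O yield, promote→Q0. Q0=[P4,P1,P3] Q1=[] Q2=[]
t=23-25: P4@Q0 runs 2, rem=4, I/O yield, promote→Q0. Q0=[P1,P3,P4] Q1=[] Q2=[]
t=25-26: P1@Q0 runs 1, rem=9, I/O yield, promote→Q0. Q0=[P3,P4,P1] Q1=[] Q2=[]
t=26-27: P3@Q0 runs 1, rem=3, I/O yield, promote→Q0. Q0=[P4,P1,P3] Q1=[] Q2=[]
t=27-29: P4@Q0 runs 2, rem=2, I/O yield, promote→Q0. Q0=[P1,P3,P4] Q1=[] Q2=[]
t=29-30: P1@Q0 runs 1, rem=8, I/O yield, promote→Q0. Q0=[P3,P4,P1] Q1=[] Q2=[]
t=30-31: P3@Q0 runs 1, rem=2, I/O yield, promote→Q0. Q0=[P4,P1,P3] Q1=[] Q2=[]
t=31-33: P4@Q0 runs 2, rem=0, completes. Q0=[P1,P3] Q1=[] Q2=[]
t=33-34: P1@Q0 runs 1, rem=7, I/O yield, promote→Q0. Q0=[P3,P1] Q1=[] Q2=[]
t=34-35: P3@Q0 runs 1, rem=1, I/O yield, promote→Q0. Q0=[P1,P3] Q1=[] Q2=[]
t=35-36: P1@Q0 runs 1, rem=6, I/O yield, promote→Q0. Q0=[P3,P1] Q1=[] Q2=[]
t=36-37: P3@Q0 runs 1, rem=0, completes. Q0=[P1] Q1=[] Q2=[]
t=37-38: P1@Q0 runs 1, rem=5, I/O yield, promote→Q0. Q0=[P1] Q1=[] Q2=[]
t=38-39: P1@Q0 runs 1, rem=4, I/O yield, promote→Q0. Q0=[P1] Q1=[] Q2=[]
t=39-40: P1@Q0 runs 1, rem=3, I/O yield, promote→Q0. Q0=[P1] Q1=[] Q2=[]
t=40-41: P1@Q0 runs 1, rem=2, I/O yield, promote→Q0. Q0=[P1] Q1=[] Q2=[]
t=41-42: P1@Q0 runs 1, rem=1, I/O yield, promote→Q0. Q0=[P1] Q1=[] Q2=[]
t=42-43: P1@Q0 runs 1, rem=0, completes. Q0=[] Q1=[] Q2=[]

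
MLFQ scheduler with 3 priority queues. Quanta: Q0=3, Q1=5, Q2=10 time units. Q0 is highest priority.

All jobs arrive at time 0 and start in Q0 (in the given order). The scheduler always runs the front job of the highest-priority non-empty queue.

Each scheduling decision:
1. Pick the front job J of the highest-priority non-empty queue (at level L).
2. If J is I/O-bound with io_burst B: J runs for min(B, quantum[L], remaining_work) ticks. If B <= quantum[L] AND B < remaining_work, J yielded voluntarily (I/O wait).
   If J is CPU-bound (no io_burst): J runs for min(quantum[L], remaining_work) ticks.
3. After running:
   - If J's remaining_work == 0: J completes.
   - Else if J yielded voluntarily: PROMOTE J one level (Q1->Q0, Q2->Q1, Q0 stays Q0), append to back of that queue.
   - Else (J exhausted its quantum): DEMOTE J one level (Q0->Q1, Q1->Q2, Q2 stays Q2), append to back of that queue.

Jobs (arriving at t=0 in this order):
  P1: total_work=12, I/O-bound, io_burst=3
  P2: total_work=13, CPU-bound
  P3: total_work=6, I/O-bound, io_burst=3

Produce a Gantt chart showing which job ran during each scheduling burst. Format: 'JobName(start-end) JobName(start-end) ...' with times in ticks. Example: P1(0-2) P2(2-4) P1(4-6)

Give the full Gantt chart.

Answer: P1(0-3) P2(3-6) P3(6-9) P1(9-12) P3(12-15) P1(15-18) P1(18-21) P2(21-26) P2(26-31)

Derivation:
t=0-3: P1@Q0 runs 3, rem=9, I/O yield, promote→Q0. Q0=[P2,P3,P1] Q1=[] Q2=[]
t=3-6: P2@Q0 runs 3, rem=10, quantum used, demote→Q1. Q0=[P3,P1] Q1=[P2] Q2=[]
t=6-9: P3@Q0 runs 3, rem=3, I/O yield, promote→Q0. Q0=[P1,P3] Q1=[P2] Q2=[]
t=9-12: P1@Q0 runs 3, rem=6, I/O yield, promote→Q0. Q0=[P3,P1] Q1=[P2] Q2=[]
t=12-15: P3@Q0 runs 3, rem=0, completes. Q0=[P1] Q1=[P2] Q2=[]
t=15-18: P1@Q0 runs 3, rem=3, I/O yield, promote→Q0. Q0=[P1] Q1=[P2] Q2=[]
t=18-21: P1@Q0 runs 3, rem=0, completes. Q0=[] Q1=[P2] Q2=[]
t=21-26: P2@Q1 runs 5, rem=5, quantum used, demote→Q2. Q0=[] Q1=[] Q2=[P2]
t=26-31: P2@Q2 runs 5, rem=0, completes. Q0=[] Q1=[] Q2=[]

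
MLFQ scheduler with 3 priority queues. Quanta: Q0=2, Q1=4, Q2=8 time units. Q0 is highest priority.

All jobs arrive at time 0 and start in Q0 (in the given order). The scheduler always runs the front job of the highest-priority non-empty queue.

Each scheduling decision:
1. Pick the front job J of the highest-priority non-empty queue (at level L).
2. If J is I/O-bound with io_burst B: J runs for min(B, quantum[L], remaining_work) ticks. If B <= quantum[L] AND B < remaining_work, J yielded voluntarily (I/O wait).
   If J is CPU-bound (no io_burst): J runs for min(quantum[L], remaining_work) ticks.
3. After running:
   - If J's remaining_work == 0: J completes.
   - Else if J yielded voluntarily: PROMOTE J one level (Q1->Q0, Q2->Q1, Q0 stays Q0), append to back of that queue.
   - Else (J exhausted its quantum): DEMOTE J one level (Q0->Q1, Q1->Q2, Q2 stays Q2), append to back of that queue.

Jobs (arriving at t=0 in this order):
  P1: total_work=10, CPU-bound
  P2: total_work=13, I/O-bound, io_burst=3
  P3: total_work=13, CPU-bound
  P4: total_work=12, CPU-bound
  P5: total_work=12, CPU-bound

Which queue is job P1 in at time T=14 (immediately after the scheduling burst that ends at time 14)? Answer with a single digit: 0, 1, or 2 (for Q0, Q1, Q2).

Answer: 2

Derivation:
t=0-2: P1@Q0 runs 2, rem=8, quantum used, demote→Q1. Q0=[P2,P3,P4,P5] Q1=[P1] Q2=[]
t=2-4: P2@Q0 runs 2, rem=11, quantum used, demote→Q1. Q0=[P3,P4,P5] Q1=[P1,P2] Q2=[]
t=4-6: P3@Q0 runs 2, rem=11, quantum used, demote→Q1. Q0=[P4,P5] Q1=[P1,P2,P3] Q2=[]
t=6-8: P4@Q0 runs 2, rem=10, quantum used, demote→Q1. Q0=[P5] Q1=[P1,P2,P3,P4] Q2=[]
t=8-10: P5@Q0 runs 2, rem=10, quantum used, demote→Q1. Q0=[] Q1=[P1,P2,P3,P4,P5] Q2=[]
t=10-14: P1@Q1 runs 4, rem=4, quantum used, demote→Q2. Q0=[] Q1=[P2,P3,P4,P5] Q2=[P1]
t=14-17: P2@Q1 runs 3, rem=8, I/O yield, promote→Q0. Q0=[P2] Q1=[P3,P4,P5] Q2=[P1]
t=17-19: P2@Q0 runs 2, rem=6, quantum used, demote→Q1. Q0=[] Q1=[P3,P4,P5,P2] Q2=[P1]
t=19-23: P3@Q1 runs 4, rem=7, quantum used, demote→Q2. Q0=[] Q1=[P4,P5,P2] Q2=[P1,P3]
t=23-27: P4@Q1 runs 4, rem=6, quantum used, demote→Q2. Q0=[] Q1=[P5,P2] Q2=[P1,P3,P4]
t=27-31: P5@Q1 runs 4, rem=6, quantum used, demote→Q2. Q0=[] Q1=[P2] Q2=[P1,P3,P4,P5]
t=31-34: P2@Q1 runs 3, rem=3, I/O yield, promote→Q0. Q0=[P2] Q1=[] Q2=[P1,P3,P4,P5]
t=34-36: P2@Q0 runs 2, rem=1, quantum used, demote→Q1. Q0=[] Q1=[P2] Q2=[P1,P3,P4,P5]
t=36-37: P2@Q1 runs 1, rem=0, completes. Q0=[] Q1=[] Q2=[P1,P3,P4,P5]
t=37-41: P1@Q2 runs 4, rem=0, completes. Q0=[] Q1=[] Q2=[P3,P4,P5]
t=41-48: P3@Q2 runs 7, rem=0, completes. Q0=[] Q1=[] Q2=[P4,P5]
t=48-54: P4@Q2 runs 6, rem=0, completes. Q0=[] Q1=[] Q2=[P5]
t=54-60: P5@Q2 runs 6, rem=0, completes. Q0=[] Q1=[] Q2=[]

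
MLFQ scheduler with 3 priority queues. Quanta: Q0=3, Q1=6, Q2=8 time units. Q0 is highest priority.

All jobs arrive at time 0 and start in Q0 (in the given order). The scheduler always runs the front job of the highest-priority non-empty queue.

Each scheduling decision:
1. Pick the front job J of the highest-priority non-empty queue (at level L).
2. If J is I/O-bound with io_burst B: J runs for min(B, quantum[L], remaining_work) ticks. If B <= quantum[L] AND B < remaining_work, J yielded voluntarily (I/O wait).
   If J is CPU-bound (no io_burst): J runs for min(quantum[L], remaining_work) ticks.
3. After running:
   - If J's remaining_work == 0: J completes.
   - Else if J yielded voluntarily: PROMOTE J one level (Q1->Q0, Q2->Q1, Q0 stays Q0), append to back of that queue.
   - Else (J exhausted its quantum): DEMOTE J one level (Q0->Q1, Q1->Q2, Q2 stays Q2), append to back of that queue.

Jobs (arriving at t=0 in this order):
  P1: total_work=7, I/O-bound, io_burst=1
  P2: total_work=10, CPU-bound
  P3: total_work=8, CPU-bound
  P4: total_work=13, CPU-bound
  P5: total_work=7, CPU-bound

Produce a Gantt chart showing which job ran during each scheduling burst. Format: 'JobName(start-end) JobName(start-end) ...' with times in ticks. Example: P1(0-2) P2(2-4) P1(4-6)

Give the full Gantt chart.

t=0-1: P1@Q0 runs 1, rem=6, I/O yield, promote→Q0. Q0=[P2,P3,P4,P5,P1] Q1=[] Q2=[]
t=1-4: P2@Q0 runs 3, rem=7, quantum used, demote→Q1. Q0=[P3,P4,P5,P1] Q1=[P2] Q2=[]
t=4-7: P3@Q0 runs 3, rem=5, quantum used, demote→Q1. Q0=[P4,P5,P1] Q1=[P2,P3] Q2=[]
t=7-10: P4@Q0 runs 3, rem=10, quantum used, demote→Q1. Q0=[P5,P1] Q1=[P2,P3,P4] Q2=[]
t=10-13: P5@Q0 runs 3, rem=4, quantum used, demote→Q1. Q0=[P1] Q1=[P2,P3,P4,P5] Q2=[]
t=13-14: P1@Q0 runs 1, rem=5, I/O yield, promote→Q0. Q0=[P1] Q1=[P2,P3,P4,P5] Q2=[]
t=14-15: P1@Q0 runs 1, rem=4, I/O yield, promote→Q0. Q0=[P1] Q1=[P2,P3,P4,P5] Q2=[]
t=15-16: P1@Q0 runs 1, rem=3, I/O yield, promote→Q0. Q0=[P1] Q1=[P2,P3,P4,P5] Q2=[]
t=16-17: P1@Q0 runs 1, rem=2, I/O yield, promote→Q0. Q0=[P1] Q1=[P2,P3,P4,P5] Q2=[]
t=17-18: P1@Q0 runs 1, rem=1, I/O yield, promote→Q0. Q0=[P1] Q1=[P2,P3,P4,P5] Q2=[]
t=18-19: P1@Q0 runs 1, rem=0, completes. Q0=[] Q1=[P2,P3,P4,P5] Q2=[]
t=19-25: P2@Q1 runs 6, rem=1, quantum used, demote→Q2. Q0=[] Q1=[P3,P4,P5] Q2=[P2]
t=25-30: P3@Q1 runs 5, rem=0, completes. Q0=[] Q1=[P4,P5] Q2=[P2]
t=30-36: P4@Q1 runs 6, rem=4, quantum used, demote→Q2. Q0=[] Q1=[P5] Q2=[P2,P4]
t=36-40: P5@Q1 runs 4, rem=0, completes. Q0=[] Q1=[] Q2=[P2,P4]
t=40-41: P2@Q2 runs 1, rem=0, completes. Q0=[] Q1=[] Q2=[P4]
t=41-45: P4@Q2 runs 4, rem=0, completes. Q0=[] Q1=[] Q2=[]

Answer: P1(0-1) P2(1-4) P3(4-7) P4(7-10) P5(10-13) P1(13-14) P1(14-15) P1(15-16) P1(16-17) P1(17-18) P1(18-19) P2(19-25) P3(25-30) P4(30-36) P5(36-40) P2(40-41) P4(41-45)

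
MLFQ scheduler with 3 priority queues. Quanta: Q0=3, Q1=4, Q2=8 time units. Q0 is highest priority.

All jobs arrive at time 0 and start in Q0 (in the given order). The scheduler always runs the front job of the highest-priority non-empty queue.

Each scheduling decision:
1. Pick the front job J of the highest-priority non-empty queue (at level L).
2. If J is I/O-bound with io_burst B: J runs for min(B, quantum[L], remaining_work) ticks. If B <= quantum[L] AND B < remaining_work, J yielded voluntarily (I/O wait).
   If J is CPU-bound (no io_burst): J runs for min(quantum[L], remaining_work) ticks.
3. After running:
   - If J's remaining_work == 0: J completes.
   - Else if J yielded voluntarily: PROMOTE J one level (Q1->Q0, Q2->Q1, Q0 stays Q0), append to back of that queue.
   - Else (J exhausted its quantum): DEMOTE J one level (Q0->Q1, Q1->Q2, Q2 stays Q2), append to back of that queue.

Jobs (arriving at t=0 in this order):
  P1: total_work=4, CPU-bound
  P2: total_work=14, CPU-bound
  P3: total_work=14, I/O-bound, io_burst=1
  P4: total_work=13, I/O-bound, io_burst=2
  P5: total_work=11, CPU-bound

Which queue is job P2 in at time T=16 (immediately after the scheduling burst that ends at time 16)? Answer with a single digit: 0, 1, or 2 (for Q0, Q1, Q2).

t=0-3: P1@Q0 runs 3, rem=1, quantum used, demote→Q1. Q0=[P2,P3,P4,P5] Q1=[P1] Q2=[]
t=3-6: P2@Q0 runs 3, rem=11, quantum used, demote→Q1. Q0=[P3,P4,P5] Q1=[P1,P2] Q2=[]
t=6-7: P3@Q0 runs 1, rem=13, I/O yield, promote→Q0. Q0=[P4,P5,P3] Q1=[P1,P2] Q2=[]
t=7-9: P4@Q0 runs 2, rem=11, I/O yield, promote→Q0. Q0=[P5,P3,P4] Q1=[P1,P2] Q2=[]
t=9-12: P5@Q0 runs 3, rem=8, quantum used, demote→Q1. Q0=[P3,P4] Q1=[P1,P2,P5] Q2=[]
t=12-13: P3@Q0 runs 1, rem=12, I/O yield, promote→Q0. Q0=[P4,P3] Q1=[P1,P2,P5] Q2=[]
t=13-15: P4@Q0 runs 2, rem=9, I/O yield, promote→Q0. Q0=[P3,P4] Q1=[P1,P2,P5] Q2=[]
t=15-16: P3@Q0 runs 1, rem=11, I/O yield, promote→Q0. Q0=[P4,P3] Q1=[P1,P2,P5] Q2=[]
t=16-18: P4@Q0 runs 2, rem=7, I/O yield, promote→Q0. Q0=[P3,P4] Q1=[P1,P2,P5] Q2=[]
t=18-19: P3@Q0 runs 1, rem=10, I/O yield, promote→Q0. Q0=[P4,P3] Q1=[P1,P2,P5] Q2=[]
t=19-21: P4@Q0 runs 2, rem=5, I/O yield, promote→Q0. Q0=[P3,P4] Q1=[P1,P2,P5] Q2=[]
t=21-22: P3@Q0 runs 1, rem=9, I/O yield, promote→Q0. Q0=[P4,P3] Q1=[P1,P2,P5] Q2=[]
t=22-24: P4@Q0 runs 2, rem=3, I/O yield, promote→Q0. Q0=[P3,P4] Q1=[P1,P2,P5] Q2=[]
t=24-25: P3@Q0 runs 1, rem=8, I/O yield, promote→Q0. Q0=[P4,P3] Q1=[P1,P2,P5] Q2=[]
t=25-27: P4@Q0 runs 2, rem=1, I/O yield, promote→Q0. Q0=[P3,P4] Q1=[P1,P2,P5] Q2=[]
t=27-28: P3@Q0 runs 1, rem=7, I/O yield, promote→Q0. Q0=[P4,P3] Q1=[P1,P2,P5] Q2=[]
t=28-29: P4@Q0 runs 1, rem=0, completes. Q0=[P3] Q1=[P1,P2,P5] Q2=[]
t=29-30: P3@Q0 runs 1, rem=6, I/O yield, promote→Q0. Q0=[P3] Q1=[P1,P2,P5] Q2=[]
t=30-31: P3@Q0 runs 1, rem=5, I/O yield, promote→Q0. Q0=[P3] Q1=[P1,P2,P5] Q2=[]
t=31-32: P3@Q0 runs 1, rem=4, I/O yield, promote→Q0. Q0=[P3] Q1=[P1,P2,P5] Q2=[]
t=32-33: P3@Q0 runs 1, rem=3, I/O yield, promote→Q0. Q0=[P3] Q1=[P1,P2,P5] Q2=[]
t=33-34: P3@Q0 runs 1, rem=2, I/O yield, promote→Q0. Q0=[P3] Q1=[P1,P2,P5] Q2=[]
t=34-35: P3@Q0 runs 1, rem=1, I/O yield, promote→Q0. Q0=[P3] Q1=[P1,P2,P5] Q2=[]
t=35-36: P3@Q0 runs 1, rem=0, completes. Q0=[] Q1=[P1,P2,P5] Q2=[]
t=36-37: P1@Q1 runs 1, rem=0, completes. Q0=[] Q1=[P2,P5] Q2=[]
t=37-41: P2@Q1 runs 4, rem=7, quantum used, demote→Q2. Q0=[] Q1=[P5] Q2=[P2]
t=41-45: P5@Q1 runs 4, rem=4, quantum used, demote→Q2. Q0=[] Q1=[] Q2=[P2,P5]
t=45-52: P2@Q2 runs 7, rem=0, completes. Q0=[] Q1=[] Q2=[P5]
t=52-56: P5@Q2 runs 4, rem=0, completes. Q0=[] Q1=[] Q2=[]

Answer: 1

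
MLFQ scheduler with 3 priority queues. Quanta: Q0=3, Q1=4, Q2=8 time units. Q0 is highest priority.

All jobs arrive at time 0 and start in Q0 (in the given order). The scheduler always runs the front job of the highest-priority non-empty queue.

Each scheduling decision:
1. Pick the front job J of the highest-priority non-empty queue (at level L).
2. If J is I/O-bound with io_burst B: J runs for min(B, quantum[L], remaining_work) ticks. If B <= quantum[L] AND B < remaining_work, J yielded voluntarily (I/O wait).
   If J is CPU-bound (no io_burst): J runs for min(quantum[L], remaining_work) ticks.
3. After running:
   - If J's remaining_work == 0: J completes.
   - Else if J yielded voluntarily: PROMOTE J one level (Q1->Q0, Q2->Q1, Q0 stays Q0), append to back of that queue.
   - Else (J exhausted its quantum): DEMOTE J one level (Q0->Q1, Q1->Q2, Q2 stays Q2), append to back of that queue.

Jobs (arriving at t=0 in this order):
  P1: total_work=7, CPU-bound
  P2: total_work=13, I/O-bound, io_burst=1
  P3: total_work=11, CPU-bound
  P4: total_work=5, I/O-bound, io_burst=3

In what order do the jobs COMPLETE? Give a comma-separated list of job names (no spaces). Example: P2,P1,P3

Answer: P4,P2,P1,P3

Derivation:
t=0-3: P1@Q0 runs 3, rem=4, quantum used, demote→Q1. Q0=[P2,P3,P4] Q1=[P1] Q2=[]
t=3-4: P2@Q0 runs 1, rem=12, I/O yield, promote→Q0. Q0=[P3,P4,P2] Q1=[P1] Q2=[]
t=4-7: P3@Q0 runs 3, rem=8, quantum used, demote→Q1. Q0=[P4,P2] Q1=[P1,P3] Q2=[]
t=7-10: P4@Q0 runs 3, rem=2, I/O yield, promote→Q0. Q0=[P2,P4] Q1=[P1,P3] Q2=[]
t=10-11: P2@Q0 runs 1, rem=11, I/O yield, promote→Q0. Q0=[P4,P2] Q1=[P1,P3] Q2=[]
t=11-13: P4@Q0 runs 2, rem=0, completes. Q0=[P2] Q1=[P1,P3] Q2=[]
t=13-14: P2@Q0 runs 1, rem=10, I/O yield, promote→Q0. Q0=[P2] Q1=[P1,P3] Q2=[]
t=14-15: P2@Q0 runs 1, rem=9, I/O yield, promote→Q0. Q0=[P2] Q1=[P1,P3] Q2=[]
t=15-16: P2@Q0 runs 1, rem=8, I/O yield, promote→Q0. Q0=[P2] Q1=[P1,P3] Q2=[]
t=16-17: P2@Q0 runs 1, rem=7, I/O yield, promote→Q0. Q0=[P2] Q1=[P1,P3] Q2=[]
t=17-18: P2@Q0 runs 1, rem=6, I/O yield, promote→Q0. Q0=[P2] Q1=[P1,P3] Q2=[]
t=18-19: P2@Q0 runs 1, rem=5, I/O yield, promote→Q0. Q0=[P2] Q1=[P1,P3] Q2=[]
t=19-20: P2@Q0 runs 1, rem=4, I/O yield, promote→Q0. Q0=[P2] Q1=[P1,P3] Q2=[]
t=20-21: P2@Q0 runs 1, rem=3, I/O yield, promote→Q0. Q0=[P2] Q1=[P1,P3] Q2=[]
t=21-22: P2@Q0 runs 1, rem=2, I/O yield, promote→Q0. Q0=[P2] Q1=[P1,P3] Q2=[]
t=22-23: P2@Q0 runs 1, rem=1, I/O yield, promote→Q0. Q0=[P2] Q1=[P1,P3] Q2=[]
t=23-24: P2@Q0 runs 1, rem=0, completes. Q0=[] Q1=[P1,P3] Q2=[]
t=24-28: P1@Q1 runs 4, rem=0, completes. Q0=[] Q1=[P3] Q2=[]
t=28-32: P3@Q1 runs 4, rem=4, quantum used, demote→Q2. Q0=[] Q1=[] Q2=[P3]
t=32-36: P3@Q2 runs 4, rem=0, completes. Q0=[] Q1=[] Q2=[]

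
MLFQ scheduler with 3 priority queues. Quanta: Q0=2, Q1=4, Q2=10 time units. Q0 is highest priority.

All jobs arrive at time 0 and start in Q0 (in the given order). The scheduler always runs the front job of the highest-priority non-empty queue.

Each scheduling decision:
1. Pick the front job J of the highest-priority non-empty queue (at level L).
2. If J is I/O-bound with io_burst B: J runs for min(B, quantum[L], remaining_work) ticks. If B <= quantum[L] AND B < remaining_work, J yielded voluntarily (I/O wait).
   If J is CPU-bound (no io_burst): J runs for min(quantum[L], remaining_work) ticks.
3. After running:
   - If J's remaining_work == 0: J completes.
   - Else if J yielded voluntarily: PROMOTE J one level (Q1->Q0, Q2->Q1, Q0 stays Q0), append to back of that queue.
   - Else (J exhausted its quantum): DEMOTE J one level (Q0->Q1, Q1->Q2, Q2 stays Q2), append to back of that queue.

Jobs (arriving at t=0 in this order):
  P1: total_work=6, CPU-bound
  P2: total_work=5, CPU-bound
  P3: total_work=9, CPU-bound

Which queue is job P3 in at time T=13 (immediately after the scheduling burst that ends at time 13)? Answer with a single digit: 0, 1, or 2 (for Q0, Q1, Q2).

Answer: 1

Derivation:
t=0-2: P1@Q0 runs 2, rem=4, quantum used, demote→Q1. Q0=[P2,P3] Q1=[P1] Q2=[]
t=2-4: P2@Q0 runs 2, rem=3, quantum used, demote→Q1. Q0=[P3] Q1=[P1,P2] Q2=[]
t=4-6: P3@Q0 runs 2, rem=7, quantum used, demote→Q1. Q0=[] Q1=[P1,P2,P3] Q2=[]
t=6-10: P1@Q1 runs 4, rem=0, completes. Q0=[] Q1=[P2,P3] Q2=[]
t=10-13: P2@Q1 runs 3, rem=0, completes. Q0=[] Q1=[P3] Q2=[]
t=13-17: P3@Q1 runs 4, rem=3, quantum used, demote→Q2. Q0=[] Q1=[] Q2=[P3]
t=17-20: P3@Q2 runs 3, rem=0, completes. Q0=[] Q1=[] Q2=[]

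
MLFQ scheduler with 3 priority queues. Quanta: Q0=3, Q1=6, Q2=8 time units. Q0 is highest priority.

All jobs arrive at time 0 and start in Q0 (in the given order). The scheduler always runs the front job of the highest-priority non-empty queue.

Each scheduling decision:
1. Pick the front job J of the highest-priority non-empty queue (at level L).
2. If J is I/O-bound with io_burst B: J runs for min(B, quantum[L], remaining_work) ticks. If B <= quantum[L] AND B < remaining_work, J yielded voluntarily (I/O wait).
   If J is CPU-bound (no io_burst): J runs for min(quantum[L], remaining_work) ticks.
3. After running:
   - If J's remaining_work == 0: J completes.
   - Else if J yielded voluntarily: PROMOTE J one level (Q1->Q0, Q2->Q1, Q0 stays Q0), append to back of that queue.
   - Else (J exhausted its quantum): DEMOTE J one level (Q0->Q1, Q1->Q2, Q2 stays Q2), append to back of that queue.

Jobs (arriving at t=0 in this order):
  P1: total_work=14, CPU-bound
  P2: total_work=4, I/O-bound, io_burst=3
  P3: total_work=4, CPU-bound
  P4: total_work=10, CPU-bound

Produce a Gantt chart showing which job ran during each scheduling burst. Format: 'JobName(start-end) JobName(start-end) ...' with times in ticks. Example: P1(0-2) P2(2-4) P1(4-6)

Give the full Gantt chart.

t=0-3: P1@Q0 runs 3, rem=11, quantum used, demote→Q1. Q0=[P2,P3,P4] Q1=[P1] Q2=[]
t=3-6: P2@Q0 runs 3, rem=1, I/O yield, promote→Q0. Q0=[P3,P4,P2] Q1=[P1] Q2=[]
t=6-9: P3@Q0 runs 3, rem=1, quantum used, demote→Q1. Q0=[P4,P2] Q1=[P1,P3] Q2=[]
t=9-12: P4@Q0 runs 3, rem=7, quantum used, demote→Q1. Q0=[P2] Q1=[P1,P3,P4] Q2=[]
t=12-13: P2@Q0 runs 1, rem=0, completes. Q0=[] Q1=[P1,P3,P4] Q2=[]
t=13-19: P1@Q1 runs 6, rem=5, quantum used, demote→Q2. Q0=[] Q1=[P3,P4] Q2=[P1]
t=19-20: P3@Q1 runs 1, rem=0, completes. Q0=[] Q1=[P4] Q2=[P1]
t=20-26: P4@Q1 runs 6, rem=1, quantum used, demote→Q2. Q0=[] Q1=[] Q2=[P1,P4]
t=26-31: P1@Q2 runs 5, rem=0, completes. Q0=[] Q1=[] Q2=[P4]
t=31-32: P4@Q2 runs 1, rem=0, completes. Q0=[] Q1=[] Q2=[]

Answer: P1(0-3) P2(3-6) P3(6-9) P4(9-12) P2(12-13) P1(13-19) P3(19-20) P4(20-26) P1(26-31) P4(31-32)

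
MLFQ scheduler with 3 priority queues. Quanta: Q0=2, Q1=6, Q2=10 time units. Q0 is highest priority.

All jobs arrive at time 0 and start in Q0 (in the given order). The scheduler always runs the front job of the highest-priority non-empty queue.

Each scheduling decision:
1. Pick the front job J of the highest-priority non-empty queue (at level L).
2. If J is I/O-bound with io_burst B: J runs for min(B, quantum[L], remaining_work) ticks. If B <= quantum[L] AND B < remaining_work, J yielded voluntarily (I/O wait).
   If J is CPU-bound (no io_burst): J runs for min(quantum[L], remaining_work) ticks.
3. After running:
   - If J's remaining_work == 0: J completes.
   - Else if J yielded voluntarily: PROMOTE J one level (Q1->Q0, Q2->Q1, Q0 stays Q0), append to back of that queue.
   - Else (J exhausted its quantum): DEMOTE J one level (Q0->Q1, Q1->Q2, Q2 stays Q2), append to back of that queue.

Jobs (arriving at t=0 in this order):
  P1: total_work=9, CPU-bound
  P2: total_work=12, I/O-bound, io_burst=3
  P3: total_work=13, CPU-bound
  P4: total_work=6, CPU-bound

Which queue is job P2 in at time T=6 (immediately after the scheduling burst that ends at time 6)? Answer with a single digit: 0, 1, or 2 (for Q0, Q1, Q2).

t=0-2: P1@Q0 runs 2, rem=7, quantum used, demote→Q1. Q0=[P2,P3,P4] Q1=[P1] Q2=[]
t=2-4: P2@Q0 runs 2, rem=10, quantum used, demote→Q1. Q0=[P3,P4] Q1=[P1,P2] Q2=[]
t=4-6: P3@Q0 runs 2, rem=11, quantum used, demote→Q1. Q0=[P4] Q1=[P1,P2,P3] Q2=[]
t=6-8: P4@Q0 runs 2, rem=4, quantum used, demote→Q1. Q0=[] Q1=[P1,P2,P3,P4] Q2=[]
t=8-14: P1@Q1 runs 6, rem=1, quantum used, demote→Q2. Q0=[] Q1=[P2,P3,P4] Q2=[P1]
t=14-17: P2@Q1 runs 3, rem=7, I/O yield, promote→Q0. Q0=[P2] Q1=[P3,P4] Q2=[P1]
t=17-19: P2@Q0 runs 2, rem=5, quantum used, demote→Q1. Q0=[] Q1=[P3,P4,P2] Q2=[P1]
t=19-25: P3@Q1 runs 6, rem=5, quantum used, demote→Q2. Q0=[] Q1=[P4,P2] Q2=[P1,P3]
t=25-29: P4@Q1 runs 4, rem=0, completes. Q0=[] Q1=[P2] Q2=[P1,P3]
t=29-32: P2@Q1 runs 3, rem=2, I/O yield, promote→Q0. Q0=[P2] Q1=[] Q2=[P1,P3]
t=32-34: P2@Q0 runs 2, rem=0, completes. Q0=[] Q1=[] Q2=[P1,P3]
t=34-35: P1@Q2 runs 1, rem=0, completes. Q0=[] Q1=[] Q2=[P3]
t=35-40: P3@Q2 runs 5, rem=0, completes. Q0=[] Q1=[] Q2=[]

Answer: 1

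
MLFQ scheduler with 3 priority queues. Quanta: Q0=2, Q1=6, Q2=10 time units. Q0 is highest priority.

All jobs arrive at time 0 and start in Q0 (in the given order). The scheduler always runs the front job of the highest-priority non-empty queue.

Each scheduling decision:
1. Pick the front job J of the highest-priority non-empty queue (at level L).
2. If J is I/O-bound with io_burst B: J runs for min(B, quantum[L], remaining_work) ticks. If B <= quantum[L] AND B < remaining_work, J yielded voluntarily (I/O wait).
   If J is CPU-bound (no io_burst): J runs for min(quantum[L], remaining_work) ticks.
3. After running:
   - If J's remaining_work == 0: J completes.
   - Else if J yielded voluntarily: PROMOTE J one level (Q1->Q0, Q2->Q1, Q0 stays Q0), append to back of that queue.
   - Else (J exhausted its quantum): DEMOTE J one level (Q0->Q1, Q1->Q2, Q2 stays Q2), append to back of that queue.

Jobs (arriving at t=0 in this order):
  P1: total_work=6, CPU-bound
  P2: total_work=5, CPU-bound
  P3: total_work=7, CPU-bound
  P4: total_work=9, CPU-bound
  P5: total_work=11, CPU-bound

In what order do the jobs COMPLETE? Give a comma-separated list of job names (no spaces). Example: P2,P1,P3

t=0-2: P1@Q0 runs 2, rem=4, quantum used, demote→Q1. Q0=[P2,P3,P4,P5] Q1=[P1] Q2=[]
t=2-4: P2@Q0 runs 2, rem=3, quantum used, demote→Q1. Q0=[P3,P4,P5] Q1=[P1,P2] Q2=[]
t=4-6: P3@Q0 runs 2, rem=5, quantum used, demote→Q1. Q0=[P4,P5] Q1=[P1,P2,P3] Q2=[]
t=6-8: P4@Q0 runs 2, rem=7, quantum used, demote→Q1. Q0=[P5] Q1=[P1,P2,P3,P4] Q2=[]
t=8-10: P5@Q0 runs 2, rem=9, quantum used, demote→Q1. Q0=[] Q1=[P1,P2,P3,P4,P5] Q2=[]
t=10-14: P1@Q1 runs 4, rem=0, completes. Q0=[] Q1=[P2,P3,P4,P5] Q2=[]
t=14-17: P2@Q1 runs 3, rem=0, completes. Q0=[] Q1=[P3,P4,P5] Q2=[]
t=17-22: P3@Q1 runs 5, rem=0, completes. Q0=[] Q1=[P4,P5] Q2=[]
t=22-28: P4@Q1 runs 6, rem=1, quantum used, demote→Q2. Q0=[] Q1=[P5] Q2=[P4]
t=28-34: P5@Q1 runs 6, rem=3, quantum used, demote→Q2. Q0=[] Q1=[] Q2=[P4,P5]
t=34-35: P4@Q2 runs 1, rem=0, completes. Q0=[] Q1=[] Q2=[P5]
t=35-38: P5@Q2 runs 3, rem=0, completes. Q0=[] Q1=[] Q2=[]

Answer: P1,P2,P3,P4,P5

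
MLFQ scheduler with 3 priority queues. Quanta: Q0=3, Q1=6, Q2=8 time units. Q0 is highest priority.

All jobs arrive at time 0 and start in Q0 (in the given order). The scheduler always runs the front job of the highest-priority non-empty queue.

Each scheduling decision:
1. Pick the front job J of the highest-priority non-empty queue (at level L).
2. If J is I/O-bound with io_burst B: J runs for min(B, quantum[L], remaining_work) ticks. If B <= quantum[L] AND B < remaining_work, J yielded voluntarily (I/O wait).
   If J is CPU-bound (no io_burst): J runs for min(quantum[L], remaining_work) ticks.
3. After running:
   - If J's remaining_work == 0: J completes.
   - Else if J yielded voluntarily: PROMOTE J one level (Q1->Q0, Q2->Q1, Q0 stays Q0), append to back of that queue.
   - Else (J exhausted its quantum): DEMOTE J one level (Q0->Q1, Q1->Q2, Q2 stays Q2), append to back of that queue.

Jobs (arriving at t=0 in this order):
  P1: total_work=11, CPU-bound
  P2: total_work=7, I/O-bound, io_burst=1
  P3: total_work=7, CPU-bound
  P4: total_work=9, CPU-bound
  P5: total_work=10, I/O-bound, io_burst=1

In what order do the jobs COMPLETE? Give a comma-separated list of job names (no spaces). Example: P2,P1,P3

Answer: P2,P5,P3,P4,P1

Derivation:
t=0-3: P1@Q0 runs 3, rem=8, quantum used, demote→Q1. Q0=[P2,P3,P4,P5] Q1=[P1] Q2=[]
t=3-4: P2@Q0 runs 1, rem=6, I/O yield, promote→Q0. Q0=[P3,P4,P5,P2] Q1=[P1] Q2=[]
t=4-7: P3@Q0 runs 3, rem=4, quantum used, demote→Q1. Q0=[P4,P5,P2] Q1=[P1,P3] Q2=[]
t=7-10: P4@Q0 runs 3, rem=6, quantum used, demote→Q1. Q0=[P5,P2] Q1=[P1,P3,P4] Q2=[]
t=10-11: P5@Q0 runs 1, rem=9, I/O yield, promote→Q0. Q0=[P2,P5] Q1=[P1,P3,P4] Q2=[]
t=11-12: P2@Q0 runs 1, rem=5, I/O yield, promote→Q0. Q0=[P5,P2] Q1=[P1,P3,P4] Q2=[]
t=12-13: P5@Q0 runs 1, rem=8, I/O yield, promote→Q0. Q0=[P2,P5] Q1=[P1,P3,P4] Q2=[]
t=13-14: P2@Q0 runs 1, rem=4, I/O yield, promote→Q0. Q0=[P5,P2] Q1=[P1,P3,P4] Q2=[]
t=14-15: P5@Q0 runs 1, rem=7, I/O yield, promote→Q0. Q0=[P2,P5] Q1=[P1,P3,P4] Q2=[]
t=15-16: P2@Q0 runs 1, rem=3, I/O yield, promote→Q0. Q0=[P5,P2] Q1=[P1,P3,P4] Q2=[]
t=16-17: P5@Q0 runs 1, rem=6, I/O yield, promote→Q0. Q0=[P2,P5] Q1=[P1,P3,P4] Q2=[]
t=17-18: P2@Q0 runs 1, rem=2, I/O yield, promote→Q0. Q0=[P5,P2] Q1=[P1,P3,P4] Q2=[]
t=18-19: P5@Q0 runs 1, rem=5, I/O yield, promote→Q0. Q0=[P2,P5] Q1=[P1,P3,P4] Q2=[]
t=19-20: P2@Q0 runs 1, rem=1, I/O yield, promote→Q0. Q0=[P5,P2] Q1=[P1,P3,P4] Q2=[]
t=20-21: P5@Q0 runs 1, rem=4, I/O yield, promote→Q0. Q0=[P2,P5] Q1=[P1,P3,P4] Q2=[]
t=21-22: P2@Q0 runs 1, rem=0, completes. Q0=[P5] Q1=[P1,P3,P4] Q2=[]
t=22-23: P5@Q0 runs 1, rem=3, I/O yield, promote→Q0. Q0=[P5] Q1=[P1,P3,P4] Q2=[]
t=23-24: P5@Q0 runs 1, rem=2, I/O yield, promote→Q0. Q0=[P5] Q1=[P1,P3,P4] Q2=[]
t=24-25: P5@Q0 runs 1, rem=1, I/O yield, promote→Q0. Q0=[P5] Q1=[P1,P3,P4] Q2=[]
t=25-26: P5@Q0 runs 1, rem=0, completes. Q0=[] Q1=[P1,P3,P4] Q2=[]
t=26-32: P1@Q1 runs 6, rem=2, quantum used, demote→Q2. Q0=[] Q1=[P3,P4] Q2=[P1]
t=32-36: P3@Q1 runs 4, rem=0, completes. Q0=[] Q1=[P4] Q2=[P1]
t=36-42: P4@Q1 runs 6, rem=0, completes. Q0=[] Q1=[] Q2=[P1]
t=42-44: P1@Q2 runs 2, rem=0, completes. Q0=[] Q1=[] Q2=[]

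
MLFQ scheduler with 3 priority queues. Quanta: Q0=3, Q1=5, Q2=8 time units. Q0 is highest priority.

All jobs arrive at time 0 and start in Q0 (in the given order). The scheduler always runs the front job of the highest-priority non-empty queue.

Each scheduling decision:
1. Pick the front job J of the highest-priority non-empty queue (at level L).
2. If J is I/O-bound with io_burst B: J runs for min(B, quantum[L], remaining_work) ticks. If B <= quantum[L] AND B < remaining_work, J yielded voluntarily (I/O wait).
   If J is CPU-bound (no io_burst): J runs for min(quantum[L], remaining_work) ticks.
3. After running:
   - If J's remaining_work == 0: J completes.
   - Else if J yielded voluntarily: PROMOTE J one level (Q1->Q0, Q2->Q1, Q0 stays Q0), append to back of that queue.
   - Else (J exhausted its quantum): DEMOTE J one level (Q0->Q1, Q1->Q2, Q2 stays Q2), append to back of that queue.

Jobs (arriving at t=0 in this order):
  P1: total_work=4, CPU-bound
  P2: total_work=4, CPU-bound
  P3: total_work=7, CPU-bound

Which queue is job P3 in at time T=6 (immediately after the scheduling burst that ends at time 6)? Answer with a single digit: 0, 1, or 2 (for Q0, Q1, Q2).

t=0-3: P1@Q0 runs 3, rem=1, quantum used, demote→Q1. Q0=[P2,P3] Q1=[P1] Q2=[]
t=3-6: P2@Q0 runs 3, rem=1, quantum used, demote→Q1. Q0=[P3] Q1=[P1,P2] Q2=[]
t=6-9: P3@Q0 runs 3, rem=4, quantum used, demote→Q1. Q0=[] Q1=[P1,P2,P3] Q2=[]
t=9-10: P1@Q1 runs 1, rem=0, completes. Q0=[] Q1=[P2,P3] Q2=[]
t=10-11: P2@Q1 runs 1, rem=0, completes. Q0=[] Q1=[P3] Q2=[]
t=11-15: P3@Q1 runs 4, rem=0, completes. Q0=[] Q1=[] Q2=[]

Answer: 0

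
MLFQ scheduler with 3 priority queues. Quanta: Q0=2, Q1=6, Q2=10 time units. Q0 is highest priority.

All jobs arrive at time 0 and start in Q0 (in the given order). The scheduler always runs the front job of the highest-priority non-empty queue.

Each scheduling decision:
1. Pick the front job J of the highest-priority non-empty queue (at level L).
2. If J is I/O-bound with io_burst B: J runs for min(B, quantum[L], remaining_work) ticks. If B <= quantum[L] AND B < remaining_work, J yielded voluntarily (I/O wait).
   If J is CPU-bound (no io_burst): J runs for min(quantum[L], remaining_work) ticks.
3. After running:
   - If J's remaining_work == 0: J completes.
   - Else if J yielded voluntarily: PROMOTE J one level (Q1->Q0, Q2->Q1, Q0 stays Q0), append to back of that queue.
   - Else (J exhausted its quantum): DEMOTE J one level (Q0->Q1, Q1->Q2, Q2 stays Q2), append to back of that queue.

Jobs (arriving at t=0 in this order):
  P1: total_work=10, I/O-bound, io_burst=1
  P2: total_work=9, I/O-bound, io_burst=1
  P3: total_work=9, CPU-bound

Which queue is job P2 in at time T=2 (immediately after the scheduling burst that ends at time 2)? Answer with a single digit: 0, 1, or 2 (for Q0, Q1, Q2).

Answer: 0

Derivation:
t=0-1: P1@Q0 runs 1, rem=9, I/O yield, promote→Q0. Q0=[P2,P3,P1] Q1=[] Q2=[]
t=1-2: P2@Q0 runs 1, rem=8, I/O yield, promote→Q0. Q0=[P3,P1,P2] Q1=[] Q2=[]
t=2-4: P3@Q0 runs 2, rem=7, quantum used, demote→Q1. Q0=[P1,P2] Q1=[P3] Q2=[]
t=4-5: P1@Q0 runs 1, rem=8, I/O yield, promote→Q0. Q0=[P2,P1] Q1=[P3] Q2=[]
t=5-6: P2@Q0 runs 1, rem=7, I/O yield, promote→Q0. Q0=[P1,P2] Q1=[P3] Q2=[]
t=6-7: P1@Q0 runs 1, rem=7, I/O yield, promote→Q0. Q0=[P2,P1] Q1=[P3] Q2=[]
t=7-8: P2@Q0 runs 1, rem=6, I/O yield, promote→Q0. Q0=[P1,P2] Q1=[P3] Q2=[]
t=8-9: P1@Q0 runs 1, rem=6, I/O yield, promote→Q0. Q0=[P2,P1] Q1=[P3] Q2=[]
t=9-10: P2@Q0 runs 1, rem=5, I/O yield, promote→Q0. Q0=[P1,P2] Q1=[P3] Q2=[]
t=10-11: P1@Q0 runs 1, rem=5, I/O yield, promote→Q0. Q0=[P2,P1] Q1=[P3] Q2=[]
t=11-12: P2@Q0 runs 1, rem=4, I/O yield, promote→Q0. Q0=[P1,P2] Q1=[P3] Q2=[]
t=12-13: P1@Q0 runs 1, rem=4, I/O yield, promote→Q0. Q0=[P2,P1] Q1=[P3] Q2=[]
t=13-14: P2@Q0 runs 1, rem=3, I/O yield, promote→Q0. Q0=[P1,P2] Q1=[P3] Q2=[]
t=14-15: P1@Q0 runs 1, rem=3, I/O yield, promote→Q0. Q0=[P2,P1] Q1=[P3] Q2=[]
t=15-16: P2@Q0 runs 1, rem=2, I/O yield, promote→Q0. Q0=[P1,P2] Q1=[P3] Q2=[]
t=16-17: P1@Q0 runs 1, rem=2, I/O yield, promote→Q0. Q0=[P2,P1] Q1=[P3] Q2=[]
t=17-18: P2@Q0 runs 1, rem=1, I/O yield, promote→Q0. Q0=[P1,P2] Q1=[P3] Q2=[]
t=18-19: P1@Q0 runs 1, rem=1, I/O yield, promote→Q0. Q0=[P2,P1] Q1=[P3] Q2=[]
t=19-20: P2@Q0 runs 1, rem=0, completes. Q0=[P1] Q1=[P3] Q2=[]
t=20-21: P1@Q0 runs 1, rem=0, completes. Q0=[] Q1=[P3] Q2=[]
t=21-27: P3@Q1 runs 6, rem=1, quantum used, demote→Q2. Q0=[] Q1=[] Q2=[P3]
t=27-28: P3@Q2 runs 1, rem=0, completes. Q0=[] Q1=[] Q2=[]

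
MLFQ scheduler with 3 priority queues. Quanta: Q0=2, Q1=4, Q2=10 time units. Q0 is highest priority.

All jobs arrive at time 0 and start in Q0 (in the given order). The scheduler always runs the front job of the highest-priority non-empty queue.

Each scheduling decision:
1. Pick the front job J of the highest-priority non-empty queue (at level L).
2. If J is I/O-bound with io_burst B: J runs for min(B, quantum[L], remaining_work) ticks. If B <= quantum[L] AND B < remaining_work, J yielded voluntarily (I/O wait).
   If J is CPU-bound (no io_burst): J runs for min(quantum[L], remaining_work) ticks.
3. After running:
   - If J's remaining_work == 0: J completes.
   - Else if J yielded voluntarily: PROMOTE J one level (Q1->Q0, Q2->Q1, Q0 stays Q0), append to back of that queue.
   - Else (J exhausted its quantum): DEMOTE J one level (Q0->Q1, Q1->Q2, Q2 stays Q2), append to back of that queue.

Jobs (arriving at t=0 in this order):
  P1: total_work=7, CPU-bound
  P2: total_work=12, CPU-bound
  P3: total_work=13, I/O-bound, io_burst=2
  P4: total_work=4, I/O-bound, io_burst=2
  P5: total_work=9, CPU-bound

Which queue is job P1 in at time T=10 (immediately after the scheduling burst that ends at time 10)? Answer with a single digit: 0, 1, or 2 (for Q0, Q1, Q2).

Answer: 1

Derivation:
t=0-2: P1@Q0 runs 2, rem=5, quantum used, demote→Q1. Q0=[P2,P3,P4,P5] Q1=[P1] Q2=[]
t=2-4: P2@Q0 runs 2, rem=10, quantum used, demote→Q1. Q0=[P3,P4,P5] Q1=[P1,P2] Q2=[]
t=4-6: P3@Q0 runs 2, rem=11, I/O yield, promote→Q0. Q0=[P4,P5,P3] Q1=[P1,P2] Q2=[]
t=6-8: P4@Q0 runs 2, rem=2, I/O yield, promote→Q0. Q0=[P5,P3,P4] Q1=[P1,P2] Q2=[]
t=8-10: P5@Q0 runs 2, rem=7, quantum used, demote→Q1. Q0=[P3,P4] Q1=[P1,P2,P5] Q2=[]
t=10-12: P3@Q0 runs 2, rem=9, I/O yield, promote→Q0. Q0=[P4,P3] Q1=[P1,P2,P5] Q2=[]
t=12-14: P4@Q0 runs 2, rem=0, completes. Q0=[P3] Q1=[P1,P2,P5] Q2=[]
t=14-16: P3@Q0 runs 2, rem=7, I/O yield, promote→Q0. Q0=[P3] Q1=[P1,P2,P5] Q2=[]
t=16-18: P3@Q0 runs 2, rem=5, I/O yield, promote→Q0. Q0=[P3] Q1=[P1,P2,P5] Q2=[]
t=18-20: P3@Q0 runs 2, rem=3, I/O yield, promote→Q0. Q0=[P3] Q1=[P1,P2,P5] Q2=[]
t=20-22: P3@Q0 runs 2, rem=1, I/O yield, promote→Q0. Q0=[P3] Q1=[P1,P2,P5] Q2=[]
t=22-23: P3@Q0 runs 1, rem=0, completes. Q0=[] Q1=[P1,P2,P5] Q2=[]
t=23-27: P1@Q1 runs 4, rem=1, quantum used, demote→Q2. Q0=[] Q1=[P2,P5] Q2=[P1]
t=27-31: P2@Q1 runs 4, rem=6, quantum used, demote→Q2. Q0=[] Q1=[P5] Q2=[P1,P2]
t=31-35: P5@Q1 runs 4, rem=3, quantum used, demote→Q2. Q0=[] Q1=[] Q2=[P1,P2,P5]
t=35-36: P1@Q2 runs 1, rem=0, completes. Q0=[] Q1=[] Q2=[P2,P5]
t=36-42: P2@Q2 runs 6, rem=0, completes. Q0=[] Q1=[] Q2=[P5]
t=42-45: P5@Q2 runs 3, rem=0, completes. Q0=[] Q1=[] Q2=[]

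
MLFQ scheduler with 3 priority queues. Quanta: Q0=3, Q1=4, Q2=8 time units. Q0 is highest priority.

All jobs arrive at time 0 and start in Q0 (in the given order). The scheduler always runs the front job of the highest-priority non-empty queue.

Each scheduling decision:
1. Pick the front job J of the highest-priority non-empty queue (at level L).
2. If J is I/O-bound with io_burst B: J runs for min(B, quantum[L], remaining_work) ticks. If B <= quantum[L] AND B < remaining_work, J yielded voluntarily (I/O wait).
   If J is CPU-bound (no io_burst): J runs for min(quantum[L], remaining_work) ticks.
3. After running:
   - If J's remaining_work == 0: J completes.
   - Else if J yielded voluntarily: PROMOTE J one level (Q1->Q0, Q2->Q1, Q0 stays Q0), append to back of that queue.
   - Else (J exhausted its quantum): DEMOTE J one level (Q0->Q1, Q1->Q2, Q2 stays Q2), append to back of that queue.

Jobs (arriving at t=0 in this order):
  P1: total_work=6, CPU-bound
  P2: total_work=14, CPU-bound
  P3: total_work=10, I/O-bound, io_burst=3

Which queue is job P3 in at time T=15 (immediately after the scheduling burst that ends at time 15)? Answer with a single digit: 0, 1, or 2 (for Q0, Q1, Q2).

t=0-3: P1@Q0 runs 3, rem=3, quantum used, demote→Q1. Q0=[P2,P3] Q1=[P1] Q2=[]
t=3-6: P2@Q0 runs 3, rem=11, quantum used, demote→Q1. Q0=[P3] Q1=[P1,P2] Q2=[]
t=6-9: P3@Q0 runs 3, rem=7, I/O yield, promote→Q0. Q0=[P3] Q1=[P1,P2] Q2=[]
t=9-12: P3@Q0 runs 3, rem=4, I/O yield, promote→Q0. Q0=[P3] Q1=[P1,P2] Q2=[]
t=12-15: P3@Q0 runs 3, rem=1, I/O yield, promote→Q0. Q0=[P3] Q1=[P1,P2] Q2=[]
t=15-16: P3@Q0 runs 1, rem=0, completes. Q0=[] Q1=[P1,P2] Q2=[]
t=16-19: P1@Q1 runs 3, rem=0, completes. Q0=[] Q1=[P2] Q2=[]
t=19-23: P2@Q1 runs 4, rem=7, quantum used, demote→Q2. Q0=[] Q1=[] Q2=[P2]
t=23-30: P2@Q2 runs 7, rem=0, completes. Q0=[] Q1=[] Q2=[]

Answer: 0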